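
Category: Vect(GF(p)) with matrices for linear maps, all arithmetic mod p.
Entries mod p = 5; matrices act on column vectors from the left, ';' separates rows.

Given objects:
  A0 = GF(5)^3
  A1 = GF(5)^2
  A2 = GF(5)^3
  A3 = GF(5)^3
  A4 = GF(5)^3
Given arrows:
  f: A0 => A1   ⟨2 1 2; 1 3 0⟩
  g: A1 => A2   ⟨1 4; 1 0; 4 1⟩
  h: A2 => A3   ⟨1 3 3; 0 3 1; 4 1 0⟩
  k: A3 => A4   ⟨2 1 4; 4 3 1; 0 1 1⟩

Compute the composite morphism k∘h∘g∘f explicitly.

  e0=⟨1,0,0⟩ f=>⟨2,1⟩ g=>⟨1,2,4⟩ h=>⟨4,0,1⟩ k=>⟨2,2,1⟩
  e1=⟨0,1,0⟩ f=>⟨1,3⟩ g=>⟨3,1,2⟩ h=>⟨2,0,3⟩ k=>⟨1,1,3⟩
  e2=⟨0,0,1⟩ f=>⟨2,0⟩ g=>⟨2,2,3⟩ h=>⟨2,4,0⟩ k=>⟨3,0,4⟩
⟦path⟧: ⟨2 1 3; 2 1 0; 1 3 4⟩

Answer: ⟨2 1 3; 2 1 0; 1 3 4⟩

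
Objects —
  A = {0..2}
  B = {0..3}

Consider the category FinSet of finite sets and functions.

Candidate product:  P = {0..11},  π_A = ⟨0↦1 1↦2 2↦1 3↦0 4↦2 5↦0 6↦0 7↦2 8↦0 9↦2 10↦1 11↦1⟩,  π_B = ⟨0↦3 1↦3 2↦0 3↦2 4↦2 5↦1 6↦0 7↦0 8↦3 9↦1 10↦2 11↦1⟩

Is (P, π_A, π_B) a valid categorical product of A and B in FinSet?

|A|·|B| = 3·4 = 12;  |P| = 12
Check the pairing map k ↦ (π_A(k), π_B(k)):
  0 ↦ (1,3)
  1 ↦ (2,3)
  2 ↦ (1,0)
  3 ↦ (0,2)
  4 ↦ (2,2)
  5 ↦ (0,1)
  6 ↦ (0,0)
  7 ↦ (2,0)
  8 ↦ (0,3)
  9 ↦ (2,1)
  10 ↦ (1,2)
  11 ↦ (1,1)
distinct pairs in image: 12 / 12 needed
  → bijection onto A×B; projections well-typed.

Answer: VALID PRODUCT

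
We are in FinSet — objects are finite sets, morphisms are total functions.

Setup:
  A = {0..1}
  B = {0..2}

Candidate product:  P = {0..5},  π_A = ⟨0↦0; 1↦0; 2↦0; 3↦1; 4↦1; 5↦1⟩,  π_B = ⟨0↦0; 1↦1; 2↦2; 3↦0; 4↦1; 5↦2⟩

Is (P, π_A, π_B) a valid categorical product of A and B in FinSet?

|A|·|B| = 2·3 = 6;  |P| = 6
Check the pairing map k ↦ (π_A(k), π_B(k)):
  0 ↦ (0,0)
  1 ↦ (0,1)
  2 ↦ (0,2)
  3 ↦ (1,0)
  4 ↦ (1,1)
  5 ↦ (1,2)
distinct pairs in image: 6 / 6 needed
  → bijection onto A×B; projections well-typed.

Answer: VALID PRODUCT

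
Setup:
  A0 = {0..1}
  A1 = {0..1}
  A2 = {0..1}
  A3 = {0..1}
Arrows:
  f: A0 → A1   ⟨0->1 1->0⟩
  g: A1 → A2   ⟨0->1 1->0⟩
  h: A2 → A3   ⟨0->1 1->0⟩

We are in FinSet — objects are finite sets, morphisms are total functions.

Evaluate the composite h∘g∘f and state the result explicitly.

  0 f→1 g→0 h→1
  1 f→0 g→1 h→0
result: ⟨0->1 1->0⟩

Answer: ⟨0->1 1->0⟩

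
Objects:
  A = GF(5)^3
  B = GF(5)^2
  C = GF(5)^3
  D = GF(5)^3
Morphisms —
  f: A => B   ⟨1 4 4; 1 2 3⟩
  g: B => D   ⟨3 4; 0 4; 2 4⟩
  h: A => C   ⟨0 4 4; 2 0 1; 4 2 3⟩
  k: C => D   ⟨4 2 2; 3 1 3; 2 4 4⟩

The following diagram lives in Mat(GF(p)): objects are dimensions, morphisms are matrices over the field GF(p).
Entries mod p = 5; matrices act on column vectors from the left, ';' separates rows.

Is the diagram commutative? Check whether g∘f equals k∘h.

Path 1 = f;g:
  e0=[1,0,0] f=>[1,1] g=>[2,4,1]
  e1=[0,1,0] f=>[4,2] g=>[0,3,1]
  e2=[0,0,1] f=>[4,3] g=>[4,2,0]
  ⟦path⟧₁ = ⟨2 0 4; 4 3 2; 1 1 0⟩
Path 2 = h;k:
  e0=[1,0,0] h=>[0,2,4] k=>[2,4,4]
  e1=[0,1,0] h=>[4,0,2] k=>[0,3,1]
  e2=[0,0,1] h=>[4,1,3] k=>[4,2,4]
  ⟦path⟧₂ = ⟨2 0 4; 4 3 2; 4 1 4⟩
Equal? differ; not commutative

Answer: DOES NOT COMMUTE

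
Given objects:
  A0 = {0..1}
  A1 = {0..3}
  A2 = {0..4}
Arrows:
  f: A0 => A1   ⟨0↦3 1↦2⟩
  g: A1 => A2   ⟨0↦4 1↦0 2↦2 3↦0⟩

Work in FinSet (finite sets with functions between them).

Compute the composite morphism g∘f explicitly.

  0 f=>3 g=>0
  1 f=>2 g=>2
result: ⟨0↦0 1↦2⟩

Answer: ⟨0↦0 1↦2⟩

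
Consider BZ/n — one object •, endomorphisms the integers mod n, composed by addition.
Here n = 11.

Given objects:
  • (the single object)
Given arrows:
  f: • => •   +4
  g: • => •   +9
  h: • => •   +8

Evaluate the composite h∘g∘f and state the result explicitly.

Answer: +10

Work:
  0 +4≡4 +9≡2 +8≡10  (mod 11)
⟦path⟧: +10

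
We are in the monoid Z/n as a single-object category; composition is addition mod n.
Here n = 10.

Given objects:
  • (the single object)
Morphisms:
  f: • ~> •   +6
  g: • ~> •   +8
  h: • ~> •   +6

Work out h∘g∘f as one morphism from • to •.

Answer: +0

Trace:
  0 +6≡6 +8≡4 +6≡0  (mod 10)
composite: +0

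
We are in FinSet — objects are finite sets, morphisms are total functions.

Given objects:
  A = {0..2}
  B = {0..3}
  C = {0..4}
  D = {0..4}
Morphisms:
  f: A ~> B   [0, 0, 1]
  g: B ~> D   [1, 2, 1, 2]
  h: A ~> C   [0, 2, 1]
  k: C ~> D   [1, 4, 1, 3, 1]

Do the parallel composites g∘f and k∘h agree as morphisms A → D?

1) trace f;g:
  0 f~>0 g~>1
  1 f~>0 g~>1
  2 f~>1 g~>2
  composite₁ = [1, 1, 2]
2) trace h;k:
  0 h~>0 k~>1
  1 h~>2 k~>1
  2 h~>1 k~>4
  composite₂ = [1, 1, 4]
Equal? differ; not commutative

Answer: DOES NOT COMMUTE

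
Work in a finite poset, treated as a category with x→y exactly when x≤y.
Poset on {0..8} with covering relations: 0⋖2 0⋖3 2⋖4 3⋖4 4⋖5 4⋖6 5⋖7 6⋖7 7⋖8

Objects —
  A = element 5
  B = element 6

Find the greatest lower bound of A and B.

Answer: A∧B = 4

Work:
Lower bounds of A=5 and B=6: {0,2,3,4}
  0 ⊑ 4
  2 ⊑ 4
  3 ⊑ 4
  4 ⊑ 4
glb = 4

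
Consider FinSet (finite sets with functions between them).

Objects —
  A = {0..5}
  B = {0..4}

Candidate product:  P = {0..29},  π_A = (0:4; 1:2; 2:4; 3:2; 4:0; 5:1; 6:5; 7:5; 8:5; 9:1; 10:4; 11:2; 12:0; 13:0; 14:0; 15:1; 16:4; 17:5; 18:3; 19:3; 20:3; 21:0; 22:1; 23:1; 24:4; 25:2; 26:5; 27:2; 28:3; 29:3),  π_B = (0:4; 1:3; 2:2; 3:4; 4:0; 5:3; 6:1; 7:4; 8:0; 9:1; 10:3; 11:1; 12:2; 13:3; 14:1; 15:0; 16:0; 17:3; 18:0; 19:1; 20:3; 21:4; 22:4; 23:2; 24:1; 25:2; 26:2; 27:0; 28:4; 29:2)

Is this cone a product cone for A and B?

|A|·|B| = 6·5 = 30;  |P| = 30
Check the pairing map k ↦ (π_A(k), π_B(k)):
  0 : (4,4)
  1 : (2,3)
  2 : (4,2)
  3 : (2,4)
  4 : (0,0)
  5 : (1,3)
  6 : (5,1)
  7 : (5,4)
  8 : (5,0)
  9 : (1,1)
  10 : (4,3)
  11 : (2,1)
  12 : (0,2)
  13 : (0,3)
  14 : (0,1)
  15 : (1,0)
  16 : (4,0)
  17 : (5,3)
  18 : (3,0)
  19 : (3,1)
  20 : (3,3)
  21 : (0,4)
  22 : (1,4)
  23 : (1,2)
  24 : (4,1)
  25 : (2,2)
  26 : (5,2)
  27 : (2,0)
  28 : (3,4)
  29 : (3,2)
distinct pairs in image: 30 / 30 needed
  → bijection onto A×B; projections well-typed.

Answer: VALID PRODUCT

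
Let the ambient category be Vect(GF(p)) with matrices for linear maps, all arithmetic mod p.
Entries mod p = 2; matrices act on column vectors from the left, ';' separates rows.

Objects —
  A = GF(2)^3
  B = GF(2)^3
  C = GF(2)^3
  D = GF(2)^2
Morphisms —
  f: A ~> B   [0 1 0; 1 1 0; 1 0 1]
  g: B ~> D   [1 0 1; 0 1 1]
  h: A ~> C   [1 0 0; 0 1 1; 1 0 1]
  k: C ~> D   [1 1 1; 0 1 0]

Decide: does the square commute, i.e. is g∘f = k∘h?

Answer: DOES NOT COMMUTE

Trace:
1) trace f;g:
  e0=⟨1,0,0⟩ f~>⟨0,1,1⟩ g~>⟨1,0⟩
  e1=⟨0,1,0⟩ f~>⟨1,1,0⟩ g~>⟨1,1⟩
  e2=⟨0,0,1⟩ f~>⟨0,0,1⟩ g~>⟨1,1⟩
  result₁ = [1 1 1; 0 1 1]
2) trace h;k:
  e0=⟨1,0,0⟩ h~>⟨1,0,1⟩ k~>⟨0,0⟩
  e1=⟨0,1,0⟩ h~>⟨0,1,0⟩ k~>⟨1,1⟩
  e2=⟨0,0,1⟩ h~>⟨0,1,1⟩ k~>⟨0,1⟩
  result₂ = [0 1 0; 0 1 1]
Equal? distinct morphisms ✗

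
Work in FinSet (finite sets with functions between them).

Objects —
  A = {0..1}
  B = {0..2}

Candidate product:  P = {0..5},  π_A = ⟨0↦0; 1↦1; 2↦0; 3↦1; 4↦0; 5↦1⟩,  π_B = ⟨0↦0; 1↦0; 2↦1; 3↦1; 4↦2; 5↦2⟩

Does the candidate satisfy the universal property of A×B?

Answer: VALID PRODUCT

Trace:
|A|·|B| = 2·3 = 6;  |P| = 6
Check the pairing map k ↦ (π_A(k), π_B(k)):
  0 ↦ (0,0)
  1 ↦ (1,0)
  2 ↦ (0,1)
  3 ↦ (1,1)
  4 ↦ (0,2)
  5 ↦ (1,2)
distinct pairs in image: 6 / 6 needed
  → bijection onto A×B; projections well-typed.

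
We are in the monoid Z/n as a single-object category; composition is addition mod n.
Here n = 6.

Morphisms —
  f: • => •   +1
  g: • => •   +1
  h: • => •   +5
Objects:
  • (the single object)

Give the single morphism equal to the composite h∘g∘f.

Answer: +1

Work:
  0 +1≡1 +1≡2 +5≡1  (mod 6)
⟦path⟧: +1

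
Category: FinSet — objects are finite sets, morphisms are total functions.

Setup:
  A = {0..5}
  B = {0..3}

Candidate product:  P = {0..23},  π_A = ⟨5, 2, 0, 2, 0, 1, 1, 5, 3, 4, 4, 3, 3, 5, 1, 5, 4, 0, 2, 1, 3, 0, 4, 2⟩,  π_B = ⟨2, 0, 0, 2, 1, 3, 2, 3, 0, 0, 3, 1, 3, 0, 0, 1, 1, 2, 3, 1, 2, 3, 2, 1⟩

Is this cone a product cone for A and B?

|A|·|B| = 6·4 = 24;  |P| = 24
Check the pairing map k ↦ (π_A(k), π_B(k)):
  0 -> (5,2)
  1 -> (2,0)
  2 -> (0,0)
  3 -> (2,2)
  4 -> (0,1)
  5 -> (1,3)
  6 -> (1,2)
  7 -> (5,3)
  8 -> (3,0)
  9 -> (4,0)
  10 -> (4,3)
  11 -> (3,1)
  12 -> (3,3)
  13 -> (5,0)
  14 -> (1,0)
  15 -> (5,1)
  16 -> (4,1)
  17 -> (0,2)
  18 -> (2,3)
  19 -> (1,1)
  20 -> (3,2)
  21 -> (0,3)
  22 -> (4,2)
  23 -> (2,1)
distinct pairs in image: 24 / 24 needed
  → bijection onto A×B; projections well-typed.

Answer: VALID PRODUCT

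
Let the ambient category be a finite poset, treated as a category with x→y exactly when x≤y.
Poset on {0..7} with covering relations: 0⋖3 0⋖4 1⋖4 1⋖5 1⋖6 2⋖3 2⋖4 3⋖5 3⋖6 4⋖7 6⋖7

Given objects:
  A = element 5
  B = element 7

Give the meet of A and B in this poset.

Lower bounds of A=5 and B=7: {0,1,2,3}
  maximal lower bounds 1 and 3 are incomparable: neither 1⊑3 nor 3⊑1
→ no greatest lower bound exists

Answer: NO MEET EXISTS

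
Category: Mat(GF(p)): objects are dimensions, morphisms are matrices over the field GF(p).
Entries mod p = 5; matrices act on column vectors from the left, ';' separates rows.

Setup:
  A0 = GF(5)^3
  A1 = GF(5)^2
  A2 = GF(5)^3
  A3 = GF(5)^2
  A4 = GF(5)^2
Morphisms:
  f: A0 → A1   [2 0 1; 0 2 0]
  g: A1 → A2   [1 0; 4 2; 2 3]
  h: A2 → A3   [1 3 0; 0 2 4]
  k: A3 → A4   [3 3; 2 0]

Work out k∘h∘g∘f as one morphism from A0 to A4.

Answer: [4 2 2; 2 4 1]

Trace:
  e0=⟨1,0,0⟩ f→⟨2,0⟩ g→⟨2,3,4⟩ h→⟨1,2⟩ k→⟨4,2⟩
  e1=⟨0,1,0⟩ f→⟨0,2⟩ g→⟨0,4,1⟩ h→⟨2,2⟩ k→⟨2,4⟩
  e2=⟨0,0,1⟩ f→⟨1,0⟩ g→⟨1,4,2⟩ h→⟨3,1⟩ k→⟨2,1⟩
result: [4 2 2; 2 4 1]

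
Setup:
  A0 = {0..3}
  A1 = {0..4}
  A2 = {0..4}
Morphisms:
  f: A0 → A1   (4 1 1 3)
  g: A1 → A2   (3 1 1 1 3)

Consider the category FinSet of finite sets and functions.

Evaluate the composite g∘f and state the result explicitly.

  0 f→4 g→3
  1 f→1 g→1
  2 f→1 g→1
  3 f→3 g→1
⟦path⟧: (3 1 1 1)

Answer: (3 1 1 1)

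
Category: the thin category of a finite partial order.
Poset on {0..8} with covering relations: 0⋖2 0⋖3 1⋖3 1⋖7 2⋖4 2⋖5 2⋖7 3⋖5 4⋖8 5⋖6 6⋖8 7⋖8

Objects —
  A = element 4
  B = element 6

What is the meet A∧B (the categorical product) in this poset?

Answer: A∧B = 2

Derivation:
Lower bounds of A=4 and B=6: {0,2}
  0 ≤ 2
  2 ≤ 2
glb = 2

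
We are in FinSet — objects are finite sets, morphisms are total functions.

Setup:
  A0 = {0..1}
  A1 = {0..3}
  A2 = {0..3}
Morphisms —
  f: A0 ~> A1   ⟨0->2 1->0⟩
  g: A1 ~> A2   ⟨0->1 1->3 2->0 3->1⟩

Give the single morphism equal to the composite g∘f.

Answer: ⟨0->0 1->1⟩

Work:
  0 f~>2 g~>0
  1 f~>0 g~>1
⟦path⟧: ⟨0->0 1->1⟩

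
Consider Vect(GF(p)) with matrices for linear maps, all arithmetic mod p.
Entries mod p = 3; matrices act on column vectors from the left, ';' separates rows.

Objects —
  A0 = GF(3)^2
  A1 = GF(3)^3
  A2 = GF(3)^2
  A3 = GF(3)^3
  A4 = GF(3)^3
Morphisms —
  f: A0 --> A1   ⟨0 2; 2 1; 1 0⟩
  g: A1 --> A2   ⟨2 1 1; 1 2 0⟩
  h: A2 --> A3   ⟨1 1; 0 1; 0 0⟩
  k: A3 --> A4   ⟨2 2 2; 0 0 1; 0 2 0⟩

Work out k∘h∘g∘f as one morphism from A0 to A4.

  e0=⟨1,0⟩ f-->⟨0,2,1⟩ g-->⟨0,1⟩ h-->⟨1,1,0⟩ k-->⟨1,0,2⟩
  e1=⟨0,1⟩ f-->⟨2,1,0⟩ g-->⟨2,1⟩ h-->⟨0,1,0⟩ k-->⟨2,0,2⟩
composite: ⟨1 2; 0 0; 2 2⟩

Answer: ⟨1 2; 0 0; 2 2⟩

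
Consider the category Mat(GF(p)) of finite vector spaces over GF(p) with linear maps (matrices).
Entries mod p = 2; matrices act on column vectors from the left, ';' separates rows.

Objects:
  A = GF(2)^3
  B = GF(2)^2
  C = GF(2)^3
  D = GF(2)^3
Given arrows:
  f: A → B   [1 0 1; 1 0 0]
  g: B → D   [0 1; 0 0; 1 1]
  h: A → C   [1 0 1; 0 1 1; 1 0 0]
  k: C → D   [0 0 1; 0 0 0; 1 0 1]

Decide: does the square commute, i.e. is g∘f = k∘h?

Along f;g (path 1):
  e0=⟨1,0,0⟩ f→⟨1,1⟩ g→⟨1,0,0⟩
  e1=⟨0,1,0⟩ f→⟨0,0⟩ g→⟨0,0,0⟩
  e2=⟨0,0,1⟩ f→⟨1,0⟩ g→⟨0,0,1⟩
  result₁ = [1 0 0; 0 0 0; 0 0 1]
Along h;k (path 2):
  e0=⟨1,0,0⟩ h→⟨1,0,1⟩ k→⟨1,0,0⟩
  e1=⟨0,1,0⟩ h→⟨0,1,0⟩ k→⟨0,0,0⟩
  e2=⟨0,0,1⟩ h→⟨1,1,0⟩ k→⟨0,0,1⟩
  result₂ = [1 0 0; 0 0 0; 0 0 1]
Equal? same morphism ✓

Answer: COMMUTES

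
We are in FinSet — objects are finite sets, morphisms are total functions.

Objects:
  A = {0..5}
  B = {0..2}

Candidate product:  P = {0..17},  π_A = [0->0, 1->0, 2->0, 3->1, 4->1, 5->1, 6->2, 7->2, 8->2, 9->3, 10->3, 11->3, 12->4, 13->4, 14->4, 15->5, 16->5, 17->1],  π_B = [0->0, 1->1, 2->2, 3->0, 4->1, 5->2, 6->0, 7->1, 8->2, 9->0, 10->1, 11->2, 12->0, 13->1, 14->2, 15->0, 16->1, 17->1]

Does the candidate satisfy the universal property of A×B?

Answer: NOT A VALID PRODUCT — duplicate pair at indices 4,17

Trace:
|A|·|B| = 6·3 = 18;  |P| = 18
Check the pairing map k ↦ (π_A(k), π_B(k)):
  0 -> (0,0)
  1 -> (0,1)
  2 -> (0,2)
  3 -> (1,0)
  4 -> (1,1)
  5 -> (1,2)
  6 -> (2,0)
  7 -> (2,1)
  8 -> (2,2)
  9 -> (3,0)
  10 -> (3,1)
  11 -> (3,2)
  12 -> (4,0)
  13 -> (4,1)
  14 -> (4,2)
  15 -> (5,0)
  16 -> (5,1)
  17 -> (1,1)  ✗ repeats pair of k=4
distinct pairs in image: 17 / 18 needed
  → (1,1) hit at k=4 and k=17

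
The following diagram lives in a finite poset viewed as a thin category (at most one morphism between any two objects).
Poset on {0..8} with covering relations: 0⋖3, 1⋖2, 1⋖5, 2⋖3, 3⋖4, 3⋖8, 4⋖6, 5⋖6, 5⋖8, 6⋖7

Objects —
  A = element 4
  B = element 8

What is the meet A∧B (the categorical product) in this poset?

Lower bounds of A=4 and B=8: {0,1,2,3}
  0 ⊑ 3
  1 ⊑ 3
  2 ⊑ 3
  3 ⊑ 3
glb = 3

Answer: A∧B = 3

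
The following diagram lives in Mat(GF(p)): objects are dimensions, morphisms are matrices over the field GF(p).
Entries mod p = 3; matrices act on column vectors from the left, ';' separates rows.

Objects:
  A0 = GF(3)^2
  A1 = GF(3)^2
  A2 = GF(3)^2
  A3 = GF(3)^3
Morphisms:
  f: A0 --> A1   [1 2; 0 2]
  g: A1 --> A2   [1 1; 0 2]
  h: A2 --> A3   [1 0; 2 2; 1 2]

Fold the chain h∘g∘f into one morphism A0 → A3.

  e0=[1,0] f-->[1,0] g-->[1,0] h-->[1,2,1]
  e1=[0,1] f-->[2,2] g-->[1,1] h-->[1,1,0]
result: [1 1; 2 1; 1 0]

Answer: [1 1; 2 1; 1 0]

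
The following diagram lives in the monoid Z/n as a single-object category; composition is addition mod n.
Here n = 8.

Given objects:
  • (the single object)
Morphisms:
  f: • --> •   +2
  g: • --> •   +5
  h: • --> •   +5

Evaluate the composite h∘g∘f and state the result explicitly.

  0 +2≡2 +5≡7 +5≡4  (mod 8)
composite: +4

Answer: +4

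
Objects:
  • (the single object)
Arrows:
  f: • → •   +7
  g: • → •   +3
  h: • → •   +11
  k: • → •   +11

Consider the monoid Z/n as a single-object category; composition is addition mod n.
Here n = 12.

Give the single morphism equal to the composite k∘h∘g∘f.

Answer: +8

Trace:
  0 +7≡7 +3≡10 +11≡9 +11≡8  (mod 12)
composite: +8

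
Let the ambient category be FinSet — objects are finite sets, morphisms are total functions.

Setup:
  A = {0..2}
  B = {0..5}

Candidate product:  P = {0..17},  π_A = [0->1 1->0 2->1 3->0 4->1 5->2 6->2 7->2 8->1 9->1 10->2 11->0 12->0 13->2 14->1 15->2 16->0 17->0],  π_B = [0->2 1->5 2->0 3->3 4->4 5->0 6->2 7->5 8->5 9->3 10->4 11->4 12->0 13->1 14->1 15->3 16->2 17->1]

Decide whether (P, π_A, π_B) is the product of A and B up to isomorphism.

|A|·|B| = 3·6 = 18;  |P| = 18
Check the pairing map k ↦ (π_A(k), π_B(k)):
  0 -> (1,2)
  1 -> (0,5)
  2 -> (1,0)
  3 -> (0,3)
  4 -> (1,4)
  5 -> (2,0)
  6 -> (2,2)
  7 -> (2,5)
  8 -> (1,5)
  9 -> (1,3)
  10 -> (2,4)
  11 -> (0,4)
  12 -> (0,0)
  13 -> (2,1)
  14 -> (1,1)
  15 -> (2,3)
  16 -> (0,2)
  17 -> (0,1)
distinct pairs in image: 18 / 18 needed
  → bijection onto A×B; projections well-typed.

Answer: VALID PRODUCT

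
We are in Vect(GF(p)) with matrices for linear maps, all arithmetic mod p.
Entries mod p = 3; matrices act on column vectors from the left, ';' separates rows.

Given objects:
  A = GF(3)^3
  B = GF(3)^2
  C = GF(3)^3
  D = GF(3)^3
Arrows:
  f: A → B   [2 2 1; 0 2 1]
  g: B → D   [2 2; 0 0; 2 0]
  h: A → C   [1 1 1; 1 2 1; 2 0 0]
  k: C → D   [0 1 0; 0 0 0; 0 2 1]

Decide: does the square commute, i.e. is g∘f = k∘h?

Answer: COMMUTES

Derivation:
Along f;g (path 1):
  e0=⟨1,0,0⟩ f→⟨2,0⟩ g→⟨1,0,1⟩
  e1=⟨0,1,0⟩ f→⟨2,2⟩ g→⟨2,0,1⟩
  e2=⟨0,0,1⟩ f→⟨1,1⟩ g→⟨1,0,2⟩
  composite₁ = [1 2 1; 0 0 0; 1 1 2]
Along h;k (path 2):
  e0=⟨1,0,0⟩ h→⟨1,1,2⟩ k→⟨1,0,1⟩
  e1=⟨0,1,0⟩ h→⟨1,2,0⟩ k→⟨2,0,1⟩
  e2=⟨0,0,1⟩ h→⟨1,1,0⟩ k→⟨1,0,2⟩
  composite₂ = [1 2 1; 0 0 0; 1 1 2]
Equal? equal; square commutes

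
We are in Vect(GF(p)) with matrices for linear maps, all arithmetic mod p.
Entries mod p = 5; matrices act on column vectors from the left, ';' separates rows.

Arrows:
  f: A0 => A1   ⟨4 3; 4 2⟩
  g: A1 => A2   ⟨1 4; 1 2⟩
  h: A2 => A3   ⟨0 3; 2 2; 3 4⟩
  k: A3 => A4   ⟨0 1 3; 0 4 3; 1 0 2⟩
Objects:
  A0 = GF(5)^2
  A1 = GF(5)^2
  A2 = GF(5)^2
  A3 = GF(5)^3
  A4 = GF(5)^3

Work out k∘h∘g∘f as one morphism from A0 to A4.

Answer: ⟨3 4; 0 2; 2 3⟩

Derivation:
  e0=(1,0) f=>(4,4) g=>(0,2) h=>(1,4,3) k=>(3,0,2)
  e1=(0,1) f=>(3,2) g=>(1,2) h=>(1,1,1) k=>(4,2,3)
composite: ⟨3 4; 0 2; 2 3⟩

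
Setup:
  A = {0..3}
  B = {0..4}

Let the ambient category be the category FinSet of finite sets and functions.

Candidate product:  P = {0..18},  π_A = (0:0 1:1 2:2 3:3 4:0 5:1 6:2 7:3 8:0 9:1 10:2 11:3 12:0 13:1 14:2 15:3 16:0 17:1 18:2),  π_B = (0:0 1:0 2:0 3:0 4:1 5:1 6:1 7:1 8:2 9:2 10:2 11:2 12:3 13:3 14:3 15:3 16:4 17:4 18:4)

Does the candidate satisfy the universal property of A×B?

|A|·|B| = 4·5 = 20;  |P| = 19
  → cardinalities differ; no bijection possible.

Answer: NOT A VALID PRODUCT — |P|=19 ≠ |A|·|B|=20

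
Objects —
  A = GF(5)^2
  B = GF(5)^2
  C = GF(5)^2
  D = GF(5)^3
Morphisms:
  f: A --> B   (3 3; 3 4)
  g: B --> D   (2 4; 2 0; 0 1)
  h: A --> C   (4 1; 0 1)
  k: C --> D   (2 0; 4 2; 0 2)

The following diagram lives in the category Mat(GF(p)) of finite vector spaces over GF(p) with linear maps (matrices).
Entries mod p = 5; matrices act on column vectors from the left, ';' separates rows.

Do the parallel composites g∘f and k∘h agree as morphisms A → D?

Along f;g (path 1):
  e0=⟨1,0⟩ f-->⟨3,3⟩ g-->⟨3,1,3⟩
  e1=⟨0,1⟩ f-->⟨3,4⟩ g-->⟨2,1,4⟩
  ⟦path⟧₁ = (3 2; 1 1; 3 4)
Along h;k (path 2):
  e0=⟨1,0⟩ h-->⟨4,0⟩ k-->⟨3,1,0⟩
  e1=⟨0,1⟩ h-->⟨1,1⟩ k-->⟨2,1,2⟩
  ⟦path⟧₂ = (3 2; 1 1; 0 2)
Equal? differ; not commutative

Answer: DOES NOT COMMUTE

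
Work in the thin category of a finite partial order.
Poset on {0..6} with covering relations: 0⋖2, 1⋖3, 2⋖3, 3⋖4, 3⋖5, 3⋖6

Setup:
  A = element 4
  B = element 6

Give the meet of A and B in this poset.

Common predecessors of 4,6: {0,1,2,3}
  0 ≤ 3
  1 ≤ 3
  2 ≤ 3
  3 ≤ 3
glb = 3

Answer: A∧B = 3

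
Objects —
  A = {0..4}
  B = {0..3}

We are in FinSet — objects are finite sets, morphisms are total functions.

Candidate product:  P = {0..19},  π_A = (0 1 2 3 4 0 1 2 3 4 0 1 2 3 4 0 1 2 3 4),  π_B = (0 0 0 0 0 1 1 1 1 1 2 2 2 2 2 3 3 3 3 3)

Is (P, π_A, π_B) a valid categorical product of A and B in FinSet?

Answer: VALID PRODUCT

Work:
|A|·|B| = 5·4 = 20;  |P| = 20
Check the pairing map k ↦ (π_A(k), π_B(k)):
  0 -> (0,0)
  1 -> (1,0)
  2 -> (2,0)
  3 -> (3,0)
  4 -> (4,0)
  5 -> (0,1)
  6 -> (1,1)
  7 -> (2,1)
  8 -> (3,1)
  9 -> (4,1)
  10 -> (0,2)
  11 -> (1,2)
  12 -> (2,2)
  13 -> (3,2)
  14 -> (4,2)
  15 -> (0,3)
  16 -> (1,3)
  17 -> (2,3)
  18 -> (3,3)
  19 -> (4,3)
distinct pairs in image: 20 / 20 needed
  → bijection onto A×B; projections well-typed.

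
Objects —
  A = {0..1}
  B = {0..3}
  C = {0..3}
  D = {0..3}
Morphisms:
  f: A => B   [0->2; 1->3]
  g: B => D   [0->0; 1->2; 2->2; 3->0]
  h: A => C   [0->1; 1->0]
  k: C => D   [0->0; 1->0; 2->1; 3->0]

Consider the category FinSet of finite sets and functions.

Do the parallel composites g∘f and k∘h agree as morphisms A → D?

Answer: DOES NOT COMMUTE

Derivation:
Along f;g (path 1):
  0 f=>2 g=>2
  1 f=>3 g=>0
  ⟦path⟧₁ = [0->2; 1->0]
Along h;k (path 2):
  0 h=>1 k=>0
  1 h=>0 k=>0
  ⟦path⟧₂ = [0->0; 1->0]
Equal? NO — does not commute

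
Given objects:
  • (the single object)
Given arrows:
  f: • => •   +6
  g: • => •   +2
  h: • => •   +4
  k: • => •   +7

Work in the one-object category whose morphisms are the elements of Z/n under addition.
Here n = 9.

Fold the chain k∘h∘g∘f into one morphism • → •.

Answer: +1

Work:
  0 +6≡6 +2≡8 +4≡3 +7≡1  (mod 9)
⟦path⟧: +1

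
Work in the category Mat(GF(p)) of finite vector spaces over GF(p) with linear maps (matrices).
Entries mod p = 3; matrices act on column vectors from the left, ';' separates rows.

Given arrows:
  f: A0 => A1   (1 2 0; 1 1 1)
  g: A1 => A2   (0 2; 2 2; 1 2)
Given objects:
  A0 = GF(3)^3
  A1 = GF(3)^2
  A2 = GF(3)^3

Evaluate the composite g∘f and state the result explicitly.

  e0=[1,0,0] f=>[1,1] g=>[2,1,0]
  e1=[0,1,0] f=>[2,1] g=>[2,0,1]
  e2=[0,0,1] f=>[0,1] g=>[2,2,2]
composite: (2 2 2; 1 0 2; 0 1 2)

Answer: (2 2 2; 1 0 2; 0 1 2)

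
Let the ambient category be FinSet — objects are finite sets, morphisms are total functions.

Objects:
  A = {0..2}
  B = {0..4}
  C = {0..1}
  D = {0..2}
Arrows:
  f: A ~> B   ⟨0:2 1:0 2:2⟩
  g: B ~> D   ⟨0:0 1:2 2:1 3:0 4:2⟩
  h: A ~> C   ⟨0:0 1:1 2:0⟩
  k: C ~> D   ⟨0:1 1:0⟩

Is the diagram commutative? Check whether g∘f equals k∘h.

Answer: COMMUTES

Trace:
1) trace f;g:
  0 f~>2 g~>1
  1 f~>0 g~>0
  2 f~>2 g~>1
  result₁ = ⟨0:1 1:0 2:1⟩
2) trace h;k:
  0 h~>0 k~>1
  1 h~>1 k~>0
  2 h~>0 k~>1
  result₂ = ⟨0:1 1:0 2:1⟩
Equal? YES — commutes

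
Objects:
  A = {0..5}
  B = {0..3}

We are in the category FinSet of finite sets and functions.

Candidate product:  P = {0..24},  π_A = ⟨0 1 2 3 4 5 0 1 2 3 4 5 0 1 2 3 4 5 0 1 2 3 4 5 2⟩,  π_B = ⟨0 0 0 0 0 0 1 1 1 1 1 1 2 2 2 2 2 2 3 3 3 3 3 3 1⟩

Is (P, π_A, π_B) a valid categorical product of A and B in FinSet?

Answer: NOT A VALID PRODUCT — |P|=25 ≠ |A|·|B|=24

Work:
|A|·|B| = 6·4 = 24;  |P| = 25
  → cardinalities differ; no bijection possible.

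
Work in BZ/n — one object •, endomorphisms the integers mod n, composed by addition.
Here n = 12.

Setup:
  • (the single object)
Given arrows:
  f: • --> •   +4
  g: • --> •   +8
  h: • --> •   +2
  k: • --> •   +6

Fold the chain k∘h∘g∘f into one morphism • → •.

  0 +4≡4 +8≡0 +2≡2 +6≡8  (mod 12)
result: +8

Answer: +8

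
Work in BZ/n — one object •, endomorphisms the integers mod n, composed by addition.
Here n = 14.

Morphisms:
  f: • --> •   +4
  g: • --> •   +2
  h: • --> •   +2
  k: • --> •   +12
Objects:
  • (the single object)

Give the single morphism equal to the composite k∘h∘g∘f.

  0 +4≡4 +2≡6 +2≡8 +12≡6  (mod 14)
composite: +6

Answer: +6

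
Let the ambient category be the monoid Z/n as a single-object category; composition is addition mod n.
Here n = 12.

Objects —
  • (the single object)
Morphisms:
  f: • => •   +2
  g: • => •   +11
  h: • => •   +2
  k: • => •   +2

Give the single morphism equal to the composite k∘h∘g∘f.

  0 +2≡2 +11≡1 +2≡3 +2≡5  (mod 12)
⟦path⟧: +5

Answer: +5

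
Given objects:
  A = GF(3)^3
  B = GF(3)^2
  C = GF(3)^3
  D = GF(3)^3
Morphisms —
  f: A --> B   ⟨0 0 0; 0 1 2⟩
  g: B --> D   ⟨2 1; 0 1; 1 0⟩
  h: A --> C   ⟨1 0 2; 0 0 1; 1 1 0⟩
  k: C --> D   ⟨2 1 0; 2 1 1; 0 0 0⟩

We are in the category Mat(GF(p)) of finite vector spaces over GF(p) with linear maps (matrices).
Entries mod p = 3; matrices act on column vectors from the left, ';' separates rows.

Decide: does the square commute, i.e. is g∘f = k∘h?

1) trace f;g:
  e0=[1,0,0] f-->[0,0] g-->[0,0,0]
  e1=[0,1,0] f-->[0,1] g-->[1,1,0]
  e2=[0,0,1] f-->[0,2] g-->[2,2,0]
  composite₁ = ⟨0 1 2; 0 1 2; 0 0 0⟩
2) trace h;k:
  e0=[1,0,0] h-->[1,0,1] k-->[2,0,0]
  e1=[0,1,0] h-->[0,0,1] k-->[0,1,0]
  e2=[0,0,1] h-->[2,1,0] k-->[2,2,0]
  composite₂ = ⟨2 0 2; 0 1 2; 0 0 0⟩
Equal? differ; not commutative

Answer: DOES NOT COMMUTE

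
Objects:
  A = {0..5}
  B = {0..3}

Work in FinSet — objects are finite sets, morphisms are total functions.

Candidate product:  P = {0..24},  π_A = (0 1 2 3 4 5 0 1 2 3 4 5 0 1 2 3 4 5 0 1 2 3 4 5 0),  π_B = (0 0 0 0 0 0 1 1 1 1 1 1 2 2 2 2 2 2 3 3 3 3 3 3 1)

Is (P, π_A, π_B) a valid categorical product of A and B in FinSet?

|A|·|B| = 6·4 = 24;  |P| = 25
  → cardinalities differ; no bijection possible.

Answer: NOT A VALID PRODUCT — |P|=25 ≠ |A|·|B|=24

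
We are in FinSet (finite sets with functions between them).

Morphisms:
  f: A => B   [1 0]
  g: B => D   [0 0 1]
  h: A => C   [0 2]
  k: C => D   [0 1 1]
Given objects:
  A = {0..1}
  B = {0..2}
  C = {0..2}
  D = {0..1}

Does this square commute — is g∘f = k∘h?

Along f;g (path 1):
  0 f=>1 g=>0
  1 f=>0 g=>0
  composite₁ = [0 0]
Along h;k (path 2):
  0 h=>0 k=>0
  1 h=>2 k=>1
  composite₂ = [0 1]
Equal? distinct morphisms ✗

Answer: DOES NOT COMMUTE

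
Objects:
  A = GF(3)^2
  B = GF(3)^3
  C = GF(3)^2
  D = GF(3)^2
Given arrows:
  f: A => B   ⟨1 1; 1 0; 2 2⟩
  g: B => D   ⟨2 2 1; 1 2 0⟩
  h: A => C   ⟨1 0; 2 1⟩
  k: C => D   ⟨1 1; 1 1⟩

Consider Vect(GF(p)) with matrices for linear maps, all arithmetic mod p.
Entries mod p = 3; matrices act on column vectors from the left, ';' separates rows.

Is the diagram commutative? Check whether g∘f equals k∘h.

1) trace f;g:
  e0=(1,0) f=>(1,1,2) g=>(0,0)
  e1=(0,1) f=>(1,0,2) g=>(1,1)
  composite₁ = ⟨0 1; 0 1⟩
2) trace h;k:
  e0=(1,0) h=>(1,2) k=>(0,0)
  e1=(0,1) h=>(0,1) k=>(1,1)
  composite₂ = ⟨0 1; 0 1⟩
Equal? equal; square commutes

Answer: COMMUTES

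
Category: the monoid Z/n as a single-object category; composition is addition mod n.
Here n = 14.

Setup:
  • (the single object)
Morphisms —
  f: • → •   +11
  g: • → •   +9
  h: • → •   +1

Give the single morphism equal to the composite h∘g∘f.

  0 +11≡11 +9≡6 +1≡7  (mod 14)
⟦path⟧: +7

Answer: +7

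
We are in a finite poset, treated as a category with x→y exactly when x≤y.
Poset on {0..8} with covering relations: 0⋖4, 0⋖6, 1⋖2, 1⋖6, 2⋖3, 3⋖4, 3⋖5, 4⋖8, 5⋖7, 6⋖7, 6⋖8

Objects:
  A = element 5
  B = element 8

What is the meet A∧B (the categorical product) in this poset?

Answer: A∧B = 3

Trace:
{x : x⊑A ∧ x⊑B} = {1,2,3}  (A=5, B=8)
  1 ⊑ 3
  2 ⊑ 3
  3 ⊑ 3
glb = 3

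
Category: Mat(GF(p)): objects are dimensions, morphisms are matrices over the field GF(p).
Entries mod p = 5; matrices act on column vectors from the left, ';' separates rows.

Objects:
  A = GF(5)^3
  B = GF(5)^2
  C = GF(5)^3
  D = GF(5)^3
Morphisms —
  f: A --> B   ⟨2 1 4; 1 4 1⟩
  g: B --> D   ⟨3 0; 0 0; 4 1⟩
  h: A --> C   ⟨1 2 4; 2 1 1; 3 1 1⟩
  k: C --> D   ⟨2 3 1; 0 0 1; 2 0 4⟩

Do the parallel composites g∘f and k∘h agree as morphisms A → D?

Path 1 = f;g:
  e0=(1,0,0) f-->(2,1) g-->(1,0,4)
  e1=(0,1,0) f-->(1,4) g-->(3,0,3)
  e2=(0,0,1) f-->(4,1) g-->(2,0,2)
  composite₁ = ⟨1 3 2; 0 0 0; 4 3 2⟩
Path 2 = h;k:
  e0=(1,0,0) h-->(1,2,3) k-->(1,3,4)
  e1=(0,1,0) h-->(2,1,1) k-->(3,1,3)
  e2=(0,0,1) h-->(4,1,1) k-->(2,1,2)
  composite₂ = ⟨1 3 2; 3 1 1; 4 3 2⟩
Equal? distinct morphisms ✗

Answer: DOES NOT COMMUTE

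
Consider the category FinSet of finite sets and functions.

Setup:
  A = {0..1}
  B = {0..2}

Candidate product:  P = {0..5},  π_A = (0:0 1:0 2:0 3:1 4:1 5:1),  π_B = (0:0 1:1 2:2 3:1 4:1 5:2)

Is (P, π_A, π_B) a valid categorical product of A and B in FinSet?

Answer: NOT A VALID PRODUCT — duplicate pair at indices 4,3

Derivation:
|A|·|B| = 2·3 = 6;  |P| = 6
Check the pairing map k ↦ (π_A(k), π_B(k)):
  0 : (0,0)
  1 : (0,1)
  2 : (0,2)
  3 : (1,1)
  4 : (1,1)  ✗ repeats pair of k=3
  5 : (1,2)
distinct pairs in image: 5 / 6 needed
  → (1,1) hit at k=3 and k=4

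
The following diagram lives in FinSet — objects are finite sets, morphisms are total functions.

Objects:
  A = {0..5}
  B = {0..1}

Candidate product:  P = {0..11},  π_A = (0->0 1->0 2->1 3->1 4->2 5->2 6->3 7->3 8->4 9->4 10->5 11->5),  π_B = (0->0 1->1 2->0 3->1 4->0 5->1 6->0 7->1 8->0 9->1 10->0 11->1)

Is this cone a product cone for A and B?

Answer: VALID PRODUCT

Work:
|A|·|B| = 6·2 = 12;  |P| = 12
Check the pairing map k ↦ (π_A(k), π_B(k)):
  0 -> (0,0)
  1 -> (0,1)
  2 -> (1,0)
  3 -> (1,1)
  4 -> (2,0)
  5 -> (2,1)
  6 -> (3,0)
  7 -> (3,1)
  8 -> (4,0)
  9 -> (4,1)
  10 -> (5,0)
  11 -> (5,1)
distinct pairs in image: 12 / 12 needed
  → bijection onto A×B; projections well-typed.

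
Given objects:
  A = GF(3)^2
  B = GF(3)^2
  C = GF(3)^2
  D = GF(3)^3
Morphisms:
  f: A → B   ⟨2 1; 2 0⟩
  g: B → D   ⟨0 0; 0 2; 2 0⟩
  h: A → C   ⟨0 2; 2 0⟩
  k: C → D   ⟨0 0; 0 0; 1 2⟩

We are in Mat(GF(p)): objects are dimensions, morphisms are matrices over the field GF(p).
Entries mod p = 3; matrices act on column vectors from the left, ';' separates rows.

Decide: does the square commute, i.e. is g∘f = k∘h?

Path 1 = f;g:
  e0=⟨1,0⟩ f→⟨2,2⟩ g→⟨0,1,1⟩
  e1=⟨0,1⟩ f→⟨1,0⟩ g→⟨0,0,2⟩
  composite₁ = ⟨0 0; 1 0; 1 2⟩
Path 2 = h;k:
  e0=⟨1,0⟩ h→⟨0,2⟩ k→⟨0,0,1⟩
  e1=⟨0,1⟩ h→⟨2,0⟩ k→⟨0,0,2⟩
  composite₂ = ⟨0 0; 0 0; 1 2⟩
Equal? differ; not commutative

Answer: DOES NOT COMMUTE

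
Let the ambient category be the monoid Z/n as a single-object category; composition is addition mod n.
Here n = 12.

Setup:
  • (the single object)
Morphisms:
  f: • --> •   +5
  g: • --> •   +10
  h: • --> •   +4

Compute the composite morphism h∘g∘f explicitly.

  0 +5≡5 +10≡3 +4≡7  (mod 12)
result: +7

Answer: +7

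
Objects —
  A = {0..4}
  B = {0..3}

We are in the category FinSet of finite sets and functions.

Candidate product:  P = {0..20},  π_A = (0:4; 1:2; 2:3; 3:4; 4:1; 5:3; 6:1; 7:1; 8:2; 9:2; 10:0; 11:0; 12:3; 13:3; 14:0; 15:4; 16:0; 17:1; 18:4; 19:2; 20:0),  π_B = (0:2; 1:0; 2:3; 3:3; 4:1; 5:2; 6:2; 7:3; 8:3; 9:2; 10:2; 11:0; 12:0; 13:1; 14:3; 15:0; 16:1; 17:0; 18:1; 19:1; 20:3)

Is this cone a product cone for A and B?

|A|·|B| = 5·4 = 20;  |P| = 21
  → cardinalities differ; no bijection possible.

Answer: NOT A VALID PRODUCT — |P|=21 ≠ |A|·|B|=20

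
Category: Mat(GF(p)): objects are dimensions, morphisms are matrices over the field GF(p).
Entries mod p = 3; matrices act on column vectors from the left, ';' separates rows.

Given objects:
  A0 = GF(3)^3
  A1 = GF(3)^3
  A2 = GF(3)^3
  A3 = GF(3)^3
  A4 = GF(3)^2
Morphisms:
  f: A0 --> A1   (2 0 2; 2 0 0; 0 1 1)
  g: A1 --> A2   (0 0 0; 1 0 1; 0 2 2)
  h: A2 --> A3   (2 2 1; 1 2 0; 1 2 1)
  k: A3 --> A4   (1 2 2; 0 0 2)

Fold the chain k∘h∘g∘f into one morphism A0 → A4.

Answer: (2 1 0; 1 2 1)

Trace:
  e0=⟨1,0,0⟩ f-->⟨2,2,0⟩ g-->⟨0,2,1⟩ h-->⟨2,1,2⟩ k-->⟨2,1⟩
  e1=⟨0,1,0⟩ f-->⟨0,0,1⟩ g-->⟨0,1,2⟩ h-->⟨1,2,1⟩ k-->⟨1,2⟩
  e2=⟨0,0,1⟩ f-->⟨2,0,1⟩ g-->⟨0,0,2⟩ h-->⟨2,0,2⟩ k-->⟨0,1⟩
composite: (2 1 0; 1 2 1)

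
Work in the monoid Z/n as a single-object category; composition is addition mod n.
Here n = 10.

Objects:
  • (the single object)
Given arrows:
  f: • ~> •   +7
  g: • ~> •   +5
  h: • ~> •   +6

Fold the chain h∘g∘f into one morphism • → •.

Answer: +8

Work:
  0 +7≡7 +5≡2 +6≡8  (mod 10)
⟦path⟧: +8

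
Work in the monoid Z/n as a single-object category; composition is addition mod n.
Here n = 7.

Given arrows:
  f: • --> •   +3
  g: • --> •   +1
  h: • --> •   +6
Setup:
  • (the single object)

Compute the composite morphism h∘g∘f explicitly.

  0 +3≡3 +1≡4 +6≡3  (mod 7)
composite: +3

Answer: +3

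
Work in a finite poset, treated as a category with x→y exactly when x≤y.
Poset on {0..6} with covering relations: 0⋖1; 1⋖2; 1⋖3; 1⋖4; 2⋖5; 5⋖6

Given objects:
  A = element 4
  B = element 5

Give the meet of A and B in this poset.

Answer: A∧B = 1

Derivation:
Lower bounds of A=4 and B=5: {0,1}
  0 <= 1
  1 <= 1
glb = 1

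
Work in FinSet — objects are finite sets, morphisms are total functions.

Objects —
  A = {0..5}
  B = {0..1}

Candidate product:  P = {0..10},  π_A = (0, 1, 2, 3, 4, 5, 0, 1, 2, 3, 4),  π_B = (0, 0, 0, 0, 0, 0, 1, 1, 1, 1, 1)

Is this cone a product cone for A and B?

Answer: NOT A VALID PRODUCT — |P|=11 ≠ |A|·|B|=12

Derivation:
|A|·|B| = 6·2 = 12;  |P| = 11
  → cardinalities differ; no bijection possible.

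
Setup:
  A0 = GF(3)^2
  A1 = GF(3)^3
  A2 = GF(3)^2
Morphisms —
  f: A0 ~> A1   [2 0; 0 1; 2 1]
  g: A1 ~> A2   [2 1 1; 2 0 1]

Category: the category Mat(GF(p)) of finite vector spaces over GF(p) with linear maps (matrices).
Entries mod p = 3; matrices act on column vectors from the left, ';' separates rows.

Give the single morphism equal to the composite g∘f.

Answer: [0 2; 0 1]

Trace:
  e0=(1,0) f~>(2,0,2) g~>(0,0)
  e1=(0,1) f~>(0,1,1) g~>(2,1)
⟦path⟧: [0 2; 0 1]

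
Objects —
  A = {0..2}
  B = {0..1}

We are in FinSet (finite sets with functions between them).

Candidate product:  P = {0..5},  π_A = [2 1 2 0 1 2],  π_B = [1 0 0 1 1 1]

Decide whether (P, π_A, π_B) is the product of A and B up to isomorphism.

Answer: NOT A VALID PRODUCT — duplicate pair at indices 5,0

Derivation:
|A|·|B| = 3·2 = 6;  |P| = 6
Check the pairing map k ↦ (π_A(k), π_B(k)):
  0 : (2,1)
  1 : (1,0)
  2 : (2,0)
  3 : (0,1)
  4 : (1,1)
  5 : (2,1)  ✗ repeats pair of k=0
distinct pairs in image: 5 / 6 needed
  → (2,1) hit at k=0 and k=5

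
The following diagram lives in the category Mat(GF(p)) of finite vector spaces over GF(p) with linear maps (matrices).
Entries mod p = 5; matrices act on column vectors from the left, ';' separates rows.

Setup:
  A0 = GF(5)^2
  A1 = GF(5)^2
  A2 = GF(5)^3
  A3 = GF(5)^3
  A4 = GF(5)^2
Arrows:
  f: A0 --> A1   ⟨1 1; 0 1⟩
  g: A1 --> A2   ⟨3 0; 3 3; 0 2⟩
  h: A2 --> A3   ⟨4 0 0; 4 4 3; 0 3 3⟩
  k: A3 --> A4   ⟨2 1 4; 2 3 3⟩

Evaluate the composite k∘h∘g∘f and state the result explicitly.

  e0=[1,0] f-->[1,0] g-->[3,3,0] h-->[2,4,4] k-->[4,3]
  e1=[0,1] f-->[1,1] g-->[3,1,2] h-->[2,2,4] k-->[2,2]
composite: ⟨4 2; 3 2⟩

Answer: ⟨4 2; 3 2⟩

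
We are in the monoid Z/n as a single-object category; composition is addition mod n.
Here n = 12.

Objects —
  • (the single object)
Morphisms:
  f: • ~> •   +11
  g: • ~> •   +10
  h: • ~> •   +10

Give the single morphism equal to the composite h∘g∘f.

  0 +11≡11 +10≡9 +10≡7  (mod 12)
composite: +7

Answer: +7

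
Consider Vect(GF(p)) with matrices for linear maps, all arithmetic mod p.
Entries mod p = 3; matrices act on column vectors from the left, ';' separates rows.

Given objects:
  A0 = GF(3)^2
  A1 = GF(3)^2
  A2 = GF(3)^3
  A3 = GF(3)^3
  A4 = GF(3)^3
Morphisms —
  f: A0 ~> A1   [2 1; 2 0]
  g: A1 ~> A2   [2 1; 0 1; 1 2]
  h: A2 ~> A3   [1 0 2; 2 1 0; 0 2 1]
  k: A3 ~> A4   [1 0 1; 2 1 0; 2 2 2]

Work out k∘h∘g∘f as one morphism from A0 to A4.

  e0=⟨1,0⟩ f~>⟨2,2⟩ g~>⟨0,2,0⟩ h~>⟨0,2,1⟩ k~>⟨1,2,0⟩
  e1=⟨0,1⟩ f~>⟨1,0⟩ g~>⟨2,0,1⟩ h~>⟨1,1,1⟩ k~>⟨2,0,0⟩
⟦path⟧: [1 2; 2 0; 0 0]

Answer: [1 2; 2 0; 0 0]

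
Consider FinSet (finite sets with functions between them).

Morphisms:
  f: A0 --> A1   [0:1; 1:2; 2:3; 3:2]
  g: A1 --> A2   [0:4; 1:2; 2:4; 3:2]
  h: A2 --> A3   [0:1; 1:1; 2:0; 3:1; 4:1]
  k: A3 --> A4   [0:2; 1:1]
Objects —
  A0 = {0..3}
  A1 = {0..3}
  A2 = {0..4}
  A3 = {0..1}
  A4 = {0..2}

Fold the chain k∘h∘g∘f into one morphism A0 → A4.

  0 f-->1 g-->2 h-->0 k-->2
  1 f-->2 g-->4 h-->1 k-->1
  2 f-->3 g-->2 h-->0 k-->2
  3 f-->2 g-->4 h-->1 k-->1
composite: [0:2; 1:1; 2:2; 3:1]

Answer: [0:2; 1:1; 2:2; 3:1]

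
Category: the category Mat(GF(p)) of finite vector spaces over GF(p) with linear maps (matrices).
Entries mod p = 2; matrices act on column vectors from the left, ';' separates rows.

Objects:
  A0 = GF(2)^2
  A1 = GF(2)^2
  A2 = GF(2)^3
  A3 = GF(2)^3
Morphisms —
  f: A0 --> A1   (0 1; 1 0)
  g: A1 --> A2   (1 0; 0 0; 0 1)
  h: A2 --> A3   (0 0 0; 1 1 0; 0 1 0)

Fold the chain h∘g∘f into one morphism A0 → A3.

  e0=⟨1,0⟩ f-->⟨0,1⟩ g-->⟨0,0,1⟩ h-->⟨0,0,0⟩
  e1=⟨0,1⟩ f-->⟨1,0⟩ g-->⟨1,0,0⟩ h-->⟨0,1,0⟩
result: (0 0; 0 1; 0 0)

Answer: (0 0; 0 1; 0 0)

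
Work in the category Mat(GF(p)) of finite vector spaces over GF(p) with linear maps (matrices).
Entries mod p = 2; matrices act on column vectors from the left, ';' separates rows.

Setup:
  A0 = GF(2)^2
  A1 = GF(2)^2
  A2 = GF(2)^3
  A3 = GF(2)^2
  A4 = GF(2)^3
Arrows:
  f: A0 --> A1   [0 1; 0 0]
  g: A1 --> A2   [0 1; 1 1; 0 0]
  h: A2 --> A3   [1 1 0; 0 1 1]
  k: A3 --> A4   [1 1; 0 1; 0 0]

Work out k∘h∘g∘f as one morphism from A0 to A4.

Answer: [0 0; 0 1; 0 0]

Derivation:
  e0=⟨1,0⟩ f-->⟨0,0⟩ g-->⟨0,0,0⟩ h-->⟨0,0⟩ k-->⟨0,0,0⟩
  e1=⟨0,1⟩ f-->⟨1,0⟩ g-->⟨0,1,0⟩ h-->⟨1,1⟩ k-->⟨0,1,0⟩
composite: [0 0; 0 1; 0 0]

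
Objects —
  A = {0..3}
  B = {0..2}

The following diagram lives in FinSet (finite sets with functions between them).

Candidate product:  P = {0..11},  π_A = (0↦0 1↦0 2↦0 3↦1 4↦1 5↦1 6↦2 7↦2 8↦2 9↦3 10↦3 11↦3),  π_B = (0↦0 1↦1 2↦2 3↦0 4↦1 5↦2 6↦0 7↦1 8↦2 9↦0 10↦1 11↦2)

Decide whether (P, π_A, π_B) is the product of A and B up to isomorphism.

Answer: VALID PRODUCT

Work:
|A|·|B| = 4·3 = 12;  |P| = 12
Check the pairing map k ↦ (π_A(k), π_B(k)):
  0 ↦ (0,0)
  1 ↦ (0,1)
  2 ↦ (0,2)
  3 ↦ (1,0)
  4 ↦ (1,1)
  5 ↦ (1,2)
  6 ↦ (2,0)
  7 ↦ (2,1)
  8 ↦ (2,2)
  9 ↦ (3,0)
  10 ↦ (3,1)
  11 ↦ (3,2)
distinct pairs in image: 12 / 12 needed
  → bijection onto A×B; projections well-typed.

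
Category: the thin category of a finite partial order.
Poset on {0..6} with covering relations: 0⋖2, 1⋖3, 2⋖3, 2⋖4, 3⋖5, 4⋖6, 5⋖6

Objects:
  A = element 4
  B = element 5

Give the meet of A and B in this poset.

Answer: A∧B = 2

Work:
{x : x⊑A ∧ x⊑B} = {0,2}  (A=4, B=5)
  0 ⊑ 2
  2 ⊑ 2
glb = 2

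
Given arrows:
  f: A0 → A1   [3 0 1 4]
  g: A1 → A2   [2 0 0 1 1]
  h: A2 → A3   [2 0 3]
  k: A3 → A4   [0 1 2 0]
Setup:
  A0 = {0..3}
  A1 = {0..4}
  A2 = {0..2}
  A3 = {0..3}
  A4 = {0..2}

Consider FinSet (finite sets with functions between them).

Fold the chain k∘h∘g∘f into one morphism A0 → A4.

Answer: [0 0 2 0]

Derivation:
  0 f→3 g→1 h→0 k→0
  1 f→0 g→2 h→3 k→0
  2 f→1 g→0 h→2 k→2
  3 f→4 g→1 h→0 k→0
result: [0 0 2 0]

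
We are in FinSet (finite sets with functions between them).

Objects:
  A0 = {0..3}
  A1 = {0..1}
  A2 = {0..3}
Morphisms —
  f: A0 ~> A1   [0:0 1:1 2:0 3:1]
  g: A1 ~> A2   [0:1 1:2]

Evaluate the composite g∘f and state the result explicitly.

Answer: [0:1 1:2 2:1 3:2]

Work:
  0 f~>0 g~>1
  1 f~>1 g~>2
  2 f~>0 g~>1
  3 f~>1 g~>2
composite: [0:1 1:2 2:1 3:2]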